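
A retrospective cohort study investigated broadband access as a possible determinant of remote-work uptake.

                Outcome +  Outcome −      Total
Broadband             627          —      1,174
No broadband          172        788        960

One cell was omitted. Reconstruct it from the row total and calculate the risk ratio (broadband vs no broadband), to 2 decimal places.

The missing cell is in the exposed row: 1174 − 627 = 547.
So a = 627, b = 547, c = 172, d = 788.
RR = [a/(a+b)] / [c/(c+d)] = (627/1174) / (172/960) = 0.53407/0.17917 = 2.98086

2.98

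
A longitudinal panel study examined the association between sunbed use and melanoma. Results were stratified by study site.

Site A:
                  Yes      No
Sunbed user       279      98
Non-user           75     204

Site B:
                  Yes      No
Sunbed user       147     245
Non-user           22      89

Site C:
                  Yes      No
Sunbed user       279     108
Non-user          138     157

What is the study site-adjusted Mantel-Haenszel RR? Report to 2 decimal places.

1.96

RR_MH = Σ(aᵢ·n₀ᵢ/nᵢ) / Σ(cᵢ·n₁ᵢ/nᵢ), with n₁ᵢ = aᵢ+bᵢ (exposed), n₀ᵢ = cᵢ+dᵢ (unexposed), nᵢ = n₁ᵢ+n₀ᵢ.
Stratum 1 (Site A): n₁ = 377, n₀ = 279, n = 656; a·n₀/n = 279·279/656 = 118.6601; c·n₁/n = 75·377/656 = 43.1021
Stratum 2 (Site B): n₁ = 392, n₀ = 111, n = 503; a·n₀/n = 147·111/503 = 32.4394; c·n₁/n = 22·392/503 = 17.1451
Stratum 3 (Site C): n₁ = 387, n₀ = 295, n = 682; a·n₀/n = 279·295/682 = 120.6818; c·n₁/n = 138·387/682 = 78.3079
RR_MH = (118.6601 + 32.4394 + 120.6818) / (43.1021 + 17.1451 + 78.3079) = 271.7812 / 138.5552 = 1.96154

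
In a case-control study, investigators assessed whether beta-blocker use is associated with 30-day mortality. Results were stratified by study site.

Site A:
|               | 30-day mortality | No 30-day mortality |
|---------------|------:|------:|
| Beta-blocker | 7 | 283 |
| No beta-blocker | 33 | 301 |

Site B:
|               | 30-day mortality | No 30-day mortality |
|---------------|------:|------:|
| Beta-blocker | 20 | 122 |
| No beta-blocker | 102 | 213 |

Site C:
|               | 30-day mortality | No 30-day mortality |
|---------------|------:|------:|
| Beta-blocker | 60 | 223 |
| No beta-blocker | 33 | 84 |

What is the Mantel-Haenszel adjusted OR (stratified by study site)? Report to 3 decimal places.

OR_MH = Σ(aᵢdᵢ/nᵢ) / Σ(bᵢcᵢ/nᵢ), where nᵢ is the stratum total.
Stratum 1 (Site A): n = 624; a·d/n = 7·301/624 = 3.3766; b·c/n = 283·33/624 = 14.9663
Stratum 2 (Site B): n = 457; a·d/n = 20·213/457 = 9.3217; b·c/n = 122·102/457 = 27.2298
Stratum 3 (Site C): n = 400; a·d/n = 60·84/400 = 12.6000; b·c/n = 223·33/400 = 18.3975
OR_MH = (3.3766 + 9.3217 + 12.6000) / (14.9663 + 27.2298 + 18.3975) = 25.2983 / 60.5936 = 0.41751

0.418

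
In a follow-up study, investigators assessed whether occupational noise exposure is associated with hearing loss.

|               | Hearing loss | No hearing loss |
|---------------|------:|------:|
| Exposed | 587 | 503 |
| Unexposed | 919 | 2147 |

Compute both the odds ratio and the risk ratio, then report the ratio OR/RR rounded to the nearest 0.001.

1.517

Cells: a = 587, b = 503, c = 919, d = 2147.
OR = (587·2147)/(503·919) = 1260289/462257 = 2.72638
Risk in exposed = 587/1090 = 0.53853; risk in unexposed = 919/3066 = 0.29974; RR = 1.79667
OR/RR = 2.72638 / 1.79667 = 1.51746
The outcome is not rare, so the OR lies further from 1 than the RR.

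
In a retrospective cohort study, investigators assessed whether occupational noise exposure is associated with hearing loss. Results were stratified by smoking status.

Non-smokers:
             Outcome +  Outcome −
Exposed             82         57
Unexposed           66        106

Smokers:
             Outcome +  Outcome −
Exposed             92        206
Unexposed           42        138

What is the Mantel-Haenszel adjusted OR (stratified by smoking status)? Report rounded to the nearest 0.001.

1.805

OR_MH = Σ(aᵢdᵢ/nᵢ) / Σ(bᵢcᵢ/nᵢ), where nᵢ is the stratum total.
Stratum 1 (Non-smokers): n = 311; a·d/n = 82·106/311 = 27.9486; b·c/n = 57·66/311 = 12.0965
Stratum 2 (Smokers): n = 478; a·d/n = 92·138/478 = 26.5607; b·c/n = 206·42/478 = 18.1004
OR_MH = (27.9486 + 26.5607) / (12.0965 + 18.1004) = 54.5092 / 30.1969 = 1.80513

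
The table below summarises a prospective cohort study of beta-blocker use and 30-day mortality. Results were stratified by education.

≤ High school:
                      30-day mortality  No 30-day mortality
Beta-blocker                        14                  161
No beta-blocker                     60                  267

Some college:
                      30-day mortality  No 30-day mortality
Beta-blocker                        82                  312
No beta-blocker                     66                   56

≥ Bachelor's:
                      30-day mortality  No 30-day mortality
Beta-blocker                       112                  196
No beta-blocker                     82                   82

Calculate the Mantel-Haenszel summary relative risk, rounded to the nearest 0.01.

RR_MH = Σ(aᵢ·n₀ᵢ/nᵢ) / Σ(cᵢ·n₁ᵢ/nᵢ), with n₁ᵢ = aᵢ+bᵢ (exposed), n₀ᵢ = cᵢ+dᵢ (unexposed), nᵢ = n₁ᵢ+n₀ᵢ.
Stratum 1 (≤ High school): n₁ = 175, n₀ = 327, n = 502; a·n₀/n = 14·327/502 = 9.1195; c·n₁/n = 60·175/502 = 20.9163
Stratum 2 (Some college): n₁ = 394, n₀ = 122, n = 516; a·n₀/n = 82·122/516 = 19.3876; c·n₁/n = 66·394/516 = 50.3953
Stratum 3 (≥ Bachelor's): n₁ = 308, n₀ = 164, n = 472; a·n₀/n = 112·164/472 = 38.9153; c·n₁/n = 82·308/472 = 53.5085
RR_MH = (9.1195 + 19.3876 + 38.9153) / (20.9163 + 50.3953 + 53.5085) = 67.4224 / 124.8202 = 0.54016

0.54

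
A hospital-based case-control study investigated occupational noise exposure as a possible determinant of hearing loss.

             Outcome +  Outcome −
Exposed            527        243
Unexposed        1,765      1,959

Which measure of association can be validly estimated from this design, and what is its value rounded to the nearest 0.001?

Cells: a = 527, b = 243, c = 1765, d = 1959.
This is a hospital-based case-control study: participants were sampled on outcome status, so risks in the source population cannot be estimated directly — relative risk is not valid here. The odds ratio is the appropriate measure.
OR = (a·d)/(b·c) = (527 × 1959) / (243 × 1765) = 1032393 / 428895 = 2.40710

2.407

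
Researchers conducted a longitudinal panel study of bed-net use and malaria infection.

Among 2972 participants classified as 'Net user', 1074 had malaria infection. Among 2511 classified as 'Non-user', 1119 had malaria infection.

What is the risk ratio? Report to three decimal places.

0.811

From the description: a = 1074, b = 1898, c = 1119, d = 1392.
Risk in exposed = 1074/2972 = 0.36137; risk in unexposed = 1119/2511 = 0.44564.
RR = 0.36137 / 0.44564 = 0.81091
The risk is 19% lower among the exposed than among the unexposed.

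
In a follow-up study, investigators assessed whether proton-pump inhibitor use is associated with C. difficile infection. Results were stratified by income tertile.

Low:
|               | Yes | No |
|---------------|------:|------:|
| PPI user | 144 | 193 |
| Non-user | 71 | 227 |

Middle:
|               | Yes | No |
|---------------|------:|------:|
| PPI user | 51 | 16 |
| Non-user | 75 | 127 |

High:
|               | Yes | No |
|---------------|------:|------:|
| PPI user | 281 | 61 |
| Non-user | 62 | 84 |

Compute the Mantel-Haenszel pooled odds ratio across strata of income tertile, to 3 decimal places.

OR_MH = Σ(aᵢdᵢ/nᵢ) / Σ(bᵢcᵢ/nᵢ), where nᵢ is the stratum total.
Stratum 1 (Low): n = 635; a·d/n = 144·227/635 = 51.4772; b·c/n = 193·71/635 = 21.5795
Stratum 2 (Middle): n = 269; a·d/n = 51·127/269 = 24.0781; b·c/n = 16·75/269 = 4.4610
Stratum 3 (High): n = 488; a·d/n = 281·84/488 = 48.3689; b·c/n = 61·62/488 = 7.7500
OR_MH = (51.4772 + 24.0781 + 48.3689) / (21.5795 + 4.4610 + 7.7500) = 123.9241 / 33.7905 = 3.66742

3.667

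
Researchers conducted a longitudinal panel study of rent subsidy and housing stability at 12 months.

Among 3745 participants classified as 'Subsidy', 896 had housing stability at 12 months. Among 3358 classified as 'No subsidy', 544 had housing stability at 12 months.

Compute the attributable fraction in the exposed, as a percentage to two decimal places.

From the description: a = 896, b = 2849, c = 544, d = 2814.
Risk in exposed = 896/3745 = 0.23925; risk in unexposed = 544/3358 = 0.16200.
RR = 0.23925/0.16200 = 1.47686
AR% = (RR − 1)/RR × 100 = (1.47686 − 1)/1.47686 × 100 = 32.2886%

32.29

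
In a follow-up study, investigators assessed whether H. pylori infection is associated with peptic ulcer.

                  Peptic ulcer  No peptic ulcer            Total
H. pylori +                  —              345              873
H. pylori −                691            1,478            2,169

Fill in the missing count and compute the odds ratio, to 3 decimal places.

The missing cell is in the exposed row: 873 − 345 = 528.
So a = 528, b = 345, c = 691, d = 1478.
OR = (a·d)/(b·c) = (528 × 1478) / (345 × 691) = 780384 / 238395 = 3.27349

3.273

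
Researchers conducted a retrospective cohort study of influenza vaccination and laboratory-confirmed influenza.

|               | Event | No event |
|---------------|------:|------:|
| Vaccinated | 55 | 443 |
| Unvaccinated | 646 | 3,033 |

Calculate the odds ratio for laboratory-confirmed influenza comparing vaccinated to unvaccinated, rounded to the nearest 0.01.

0.58

Cells: a = 55, b = 443, c = 646, d = 3033.
OR = (a·d)/(b·c) = (55 × 3033) / (443 × 646) = 166815 / 286178 = 0.58291
Exposure is associated with lower odds of laboratory-confirmed influenza (OR = 0.58 < 1).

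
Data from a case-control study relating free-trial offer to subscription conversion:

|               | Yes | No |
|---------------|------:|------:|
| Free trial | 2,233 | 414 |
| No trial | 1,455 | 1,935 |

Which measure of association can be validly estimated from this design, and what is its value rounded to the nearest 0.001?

Cells: a = 2233, b = 414, c = 1455, d = 1935.
This is a case-control study: participants were sampled on outcome status, so risks in the source population cannot be estimated directly — relative risk is not valid here. The odds ratio is the appropriate measure.
OR = (a·d)/(b·c) = (2233 × 1935) / (414 × 1455) = 4320855 / 602370 = 7.17309

7.173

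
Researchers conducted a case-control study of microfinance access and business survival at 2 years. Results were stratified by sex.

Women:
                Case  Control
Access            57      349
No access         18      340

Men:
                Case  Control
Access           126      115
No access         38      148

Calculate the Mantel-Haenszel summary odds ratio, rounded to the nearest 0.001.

OR_MH = Σ(aᵢdᵢ/nᵢ) / Σ(bᵢcᵢ/nᵢ), where nᵢ is the stratum total.
Stratum 1 (Women): n = 764; a·d/n = 57·340/764 = 25.3665; b·c/n = 349·18/764 = 8.2225
Stratum 2 (Men): n = 427; a·d/n = 126·148/427 = 43.6721; b·c/n = 115·38/427 = 10.2342
OR_MH = (25.3665 + 43.6721) / (8.2225 + 10.2342) = 69.0386 / 18.4567 = 3.74057

3.741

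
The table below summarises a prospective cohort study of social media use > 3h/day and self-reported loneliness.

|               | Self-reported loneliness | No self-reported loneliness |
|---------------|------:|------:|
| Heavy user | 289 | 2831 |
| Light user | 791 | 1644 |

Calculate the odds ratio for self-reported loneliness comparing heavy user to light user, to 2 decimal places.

Cells: a = 289, b = 2831, c = 791, d = 1644.
OR = (a·d)/(b·c) = (289 × 1644) / (2831 × 791) = 475116 / 2239321 = 0.21217
Exposure is associated with lower odds of self-reported loneliness (OR = 0.21 < 1).

0.21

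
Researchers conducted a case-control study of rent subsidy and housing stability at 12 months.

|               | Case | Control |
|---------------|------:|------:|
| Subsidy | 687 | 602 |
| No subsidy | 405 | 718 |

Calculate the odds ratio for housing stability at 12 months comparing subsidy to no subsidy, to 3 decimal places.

Cells: a = 687, b = 602, c = 405, d = 718.
OR = (a·d)/(b·c) = (687 × 718) / (602 × 405) = 493266 / 243810 = 2.02316
The odds of housing stability at 12 months are about 2.02 times as high in the subsidy group.

2.023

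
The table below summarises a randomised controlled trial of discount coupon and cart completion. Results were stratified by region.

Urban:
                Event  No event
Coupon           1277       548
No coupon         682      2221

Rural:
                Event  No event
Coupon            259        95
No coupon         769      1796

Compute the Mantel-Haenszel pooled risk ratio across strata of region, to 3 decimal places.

2.838

RR_MH = Σ(aᵢ·n₀ᵢ/nᵢ) / Σ(cᵢ·n₁ᵢ/nᵢ), with n₁ᵢ = aᵢ+bᵢ (exposed), n₀ᵢ = cᵢ+dᵢ (unexposed), nᵢ = n₁ᵢ+n₀ᵢ.
Stratum 1 (Urban): n₁ = 1825, n₀ = 2903, n = 4728; a·n₀/n = 1277·2903/4728 = 784.0802; c·n₁/n = 682·1825/4728 = 263.2508
Stratum 2 (Rural): n₁ = 354, n₀ = 2565, n = 2919; a·n₀/n = 259·2565/2919 = 227.5899; c·n₁/n = 769·354/2919 = 93.2600
RR_MH = (784.0802 + 227.5899) / (263.2508 + 93.2600) = 1011.6701 / 356.5109 = 2.83770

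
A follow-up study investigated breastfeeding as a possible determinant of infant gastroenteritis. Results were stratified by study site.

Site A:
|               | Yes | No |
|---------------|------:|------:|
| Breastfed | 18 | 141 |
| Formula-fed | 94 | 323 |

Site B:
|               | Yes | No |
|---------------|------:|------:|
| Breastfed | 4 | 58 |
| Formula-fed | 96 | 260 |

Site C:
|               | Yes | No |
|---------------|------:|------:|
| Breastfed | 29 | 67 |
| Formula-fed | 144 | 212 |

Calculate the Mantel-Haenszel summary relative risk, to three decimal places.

RR_MH = Σ(aᵢ·n₀ᵢ/nᵢ) / Σ(cᵢ·n₁ᵢ/nᵢ), with n₁ᵢ = aᵢ+bᵢ (exposed), n₀ᵢ = cᵢ+dᵢ (unexposed), nᵢ = n₁ᵢ+n₀ᵢ.
Stratum 1 (Site A): n₁ = 159, n₀ = 417, n = 576; a·n₀/n = 18·417/576 = 13.0312; c·n₁/n = 94·159/576 = 25.9479
Stratum 2 (Site B): n₁ = 62, n₀ = 356, n = 418; a·n₀/n = 4·356/418 = 3.4067; c·n₁/n = 96·62/418 = 14.2392
Stratum 3 (Site C): n₁ = 96, n₀ = 356, n = 452; a·n₀/n = 29·356/452 = 22.8407; c·n₁/n = 144·96/452 = 30.5841
RR_MH = (13.0312 + 3.4067 + 22.8407) / (25.9479 + 14.2392 + 30.5841) = 39.2787 / 70.7712 = 0.55501

0.555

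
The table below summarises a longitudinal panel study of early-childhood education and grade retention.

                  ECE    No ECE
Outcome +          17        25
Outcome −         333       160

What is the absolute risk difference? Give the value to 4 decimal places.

-0.0866

Reading the table with exposure as columns: a = 17 (ECE, case), b = 333 (ECE, non-case), c = 25 (No ECE, case), d = 160.
Risk in exposed = 17/350 = 0.048571; risk in unexposed = 25/185 = 0.135135.
Risk difference = 0.048571 − 0.135135 = -0.086564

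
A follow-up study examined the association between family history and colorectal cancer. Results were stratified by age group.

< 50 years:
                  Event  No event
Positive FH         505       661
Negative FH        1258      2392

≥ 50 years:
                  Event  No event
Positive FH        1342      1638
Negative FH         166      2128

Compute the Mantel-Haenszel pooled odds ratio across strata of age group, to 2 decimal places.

OR_MH = Σ(aᵢdᵢ/nᵢ) / Σ(bᵢcᵢ/nᵢ), where nᵢ is the stratum total.
Stratum 1 (< 50 years): n = 4816; a·d/n = 505·2392/4816 = 250.8223; b·c/n = 661·1258/4816 = 172.6615
Stratum 2 (≥ 50 years): n = 5274; a·d/n = 1342·2128/5274 = 541.4820; b·c/n = 1638·166/5274 = 51.5563
OR_MH = (250.8223 + 541.4820) / (172.6615 + 51.5563) = 792.3042 / 224.2179 = 3.53364

3.53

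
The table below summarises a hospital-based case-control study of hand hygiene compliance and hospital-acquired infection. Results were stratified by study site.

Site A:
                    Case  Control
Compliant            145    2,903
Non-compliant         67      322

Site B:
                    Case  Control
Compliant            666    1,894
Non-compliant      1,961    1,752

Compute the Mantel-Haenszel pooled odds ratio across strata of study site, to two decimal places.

0.31

OR_MH = Σ(aᵢdᵢ/nᵢ) / Σ(bᵢcᵢ/nᵢ), where nᵢ is the stratum total.
Stratum 1 (Site A): n = 3437; a·d/n = 145·322/3437 = 13.5845; b·c/n = 2903·67/3437 = 56.5903
Stratum 2 (Site B): n = 6273; a·d/n = 666·1752/6273 = 186.0086; b·c/n = 1894·1961/6273 = 592.0826
OR_MH = (13.5845 + 186.0086) / (56.5903 + 592.0826) = 199.5931 / 648.6729 = 0.30769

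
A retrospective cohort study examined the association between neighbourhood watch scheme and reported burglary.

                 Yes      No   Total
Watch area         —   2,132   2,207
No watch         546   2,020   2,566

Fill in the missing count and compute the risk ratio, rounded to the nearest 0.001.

0.160

The missing cell is in the exposed row: 2207 − 2132 = 75.
So a = 75, b = 2132, c = 546, d = 2020.
RR = [a/(a+b)] / [c/(c+d)] = (75/2207) / (546/2566) = 0.03398/0.21278 = 0.15971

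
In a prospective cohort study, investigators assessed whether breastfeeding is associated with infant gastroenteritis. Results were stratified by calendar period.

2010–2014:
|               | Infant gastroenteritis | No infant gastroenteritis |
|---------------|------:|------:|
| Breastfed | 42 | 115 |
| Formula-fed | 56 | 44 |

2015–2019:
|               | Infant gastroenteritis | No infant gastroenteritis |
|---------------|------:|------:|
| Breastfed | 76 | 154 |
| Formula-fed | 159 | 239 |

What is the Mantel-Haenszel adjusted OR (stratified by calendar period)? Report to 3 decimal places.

OR_MH = Σ(aᵢdᵢ/nᵢ) / Σ(bᵢcᵢ/nᵢ), where nᵢ is the stratum total.
Stratum 1 (2010–2014): n = 257; a·d/n = 42·44/257 = 7.1907; b·c/n = 115·56/257 = 25.0584
Stratum 2 (2015–2019): n = 628; a·d/n = 76·239/628 = 28.9236; b·c/n = 154·159/628 = 38.9904
OR_MH = (7.1907 + 28.9236) / (25.0584 + 38.9904) = 36.1142 / 64.0488 = 0.56385

0.564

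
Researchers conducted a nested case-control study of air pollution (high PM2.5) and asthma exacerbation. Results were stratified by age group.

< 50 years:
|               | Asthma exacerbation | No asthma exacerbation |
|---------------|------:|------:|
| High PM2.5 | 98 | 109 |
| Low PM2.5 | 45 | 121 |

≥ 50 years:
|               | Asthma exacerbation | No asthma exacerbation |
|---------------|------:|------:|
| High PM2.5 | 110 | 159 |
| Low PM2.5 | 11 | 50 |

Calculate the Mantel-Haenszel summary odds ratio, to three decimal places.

OR_MH = Σ(aᵢdᵢ/nᵢ) / Σ(bᵢcᵢ/nᵢ), where nᵢ is the stratum total.
Stratum 1 (< 50 years): n = 373; a·d/n = 98·121/373 = 31.7909; b·c/n = 109·45/373 = 13.1501
Stratum 2 (≥ 50 years): n = 330; a·d/n = 110·50/330 = 16.6667; b·c/n = 159·11/330 = 5.3000
OR_MH = (31.7909 + 16.6667) / (13.1501 + 5.3000) = 48.4576 / 18.4501 = 2.62641

2.626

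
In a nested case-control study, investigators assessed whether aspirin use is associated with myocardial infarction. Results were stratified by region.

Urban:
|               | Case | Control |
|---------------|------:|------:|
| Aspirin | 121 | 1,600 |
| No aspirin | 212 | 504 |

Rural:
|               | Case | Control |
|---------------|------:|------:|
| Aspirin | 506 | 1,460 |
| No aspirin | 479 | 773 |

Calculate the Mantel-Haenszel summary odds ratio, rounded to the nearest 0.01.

0.41

OR_MH = Σ(aᵢdᵢ/nᵢ) / Σ(bᵢcᵢ/nᵢ), where nᵢ is the stratum total.
Stratum 1 (Urban): n = 2437; a·d/n = 121·504/2437 = 25.0242; b·c/n = 1600·212/2437 = 139.1875
Stratum 2 (Rural): n = 3218; a·d/n = 506·773/3218 = 121.5469; b·c/n = 1460·479/3218 = 217.3213
OR_MH = (25.0242 + 121.5469) / (139.1875 + 217.3213) = 146.5711 / 356.5088 = 0.41113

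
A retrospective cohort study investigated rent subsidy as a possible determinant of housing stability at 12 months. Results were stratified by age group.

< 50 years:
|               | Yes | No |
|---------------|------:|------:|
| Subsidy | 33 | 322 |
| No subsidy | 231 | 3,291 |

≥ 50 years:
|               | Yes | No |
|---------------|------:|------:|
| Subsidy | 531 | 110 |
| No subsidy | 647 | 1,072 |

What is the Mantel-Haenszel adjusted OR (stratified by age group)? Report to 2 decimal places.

OR_MH = Σ(aᵢdᵢ/nᵢ) / Σ(bᵢcᵢ/nᵢ), where nᵢ is the stratum total.
Stratum 1 (< 50 years): n = 3877; a·d/n = 33·3291/3877 = 28.0121; b·c/n = 322·231/3877 = 19.1855
Stratum 2 (≥ 50 years): n = 2360; a·d/n = 531·1072/2360 = 241.2000; b·c/n = 110·647/2360 = 30.1568
OR_MH = (28.0121 + 241.2000) / (19.1855 + 30.1568) = 269.2121 / 49.3422 = 5.45602

5.46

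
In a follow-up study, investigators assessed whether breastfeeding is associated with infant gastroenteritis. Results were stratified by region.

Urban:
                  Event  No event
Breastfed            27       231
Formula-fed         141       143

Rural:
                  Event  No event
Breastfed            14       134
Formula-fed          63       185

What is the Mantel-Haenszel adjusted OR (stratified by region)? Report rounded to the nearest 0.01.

0.17

OR_MH = Σ(aᵢdᵢ/nᵢ) / Σ(bᵢcᵢ/nᵢ), where nᵢ is the stratum total.
Stratum 1 (Urban): n = 542; a·d/n = 27·143/542 = 7.1236; b·c/n = 231·141/542 = 60.0941
Stratum 2 (Rural): n = 396; a·d/n = 14·185/396 = 6.5404; b·c/n = 134·63/396 = 21.3182
OR_MH = (7.1236 + 6.5404) / (60.0941 + 21.3182) = 13.6640 / 81.4123 = 0.16784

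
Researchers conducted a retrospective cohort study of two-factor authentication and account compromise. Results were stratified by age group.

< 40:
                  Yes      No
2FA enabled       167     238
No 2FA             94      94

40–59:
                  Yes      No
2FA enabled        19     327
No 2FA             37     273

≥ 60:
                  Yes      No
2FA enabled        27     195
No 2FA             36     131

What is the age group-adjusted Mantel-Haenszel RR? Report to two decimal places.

RR_MH = Σ(aᵢ·n₀ᵢ/nᵢ) / Σ(cᵢ·n₁ᵢ/nᵢ), with n₁ᵢ = aᵢ+bᵢ (exposed), n₀ᵢ = cᵢ+dᵢ (unexposed), nᵢ = n₁ᵢ+n₀ᵢ.
Stratum 1 (< 40): n₁ = 405, n₀ = 188, n = 593; a·n₀/n = 167·188/593 = 52.9444; c·n₁/n = 94·405/593 = 64.1990
Stratum 2 (40–59): n₁ = 346, n₀ = 310, n = 656; a·n₀/n = 19·310/656 = 8.9787; c·n₁/n = 37·346/656 = 19.5152
Stratum 3 (≥ 60): n₁ = 222, n₀ = 167, n = 389; a·n₀/n = 27·167/389 = 11.5913; c·n₁/n = 36·222/389 = 20.5450
RR_MH = (52.9444 + 8.9787 + 11.5913) / (64.1990 + 19.5152 + 20.5450) = 73.5143 / 104.2592 = 0.70511

0.71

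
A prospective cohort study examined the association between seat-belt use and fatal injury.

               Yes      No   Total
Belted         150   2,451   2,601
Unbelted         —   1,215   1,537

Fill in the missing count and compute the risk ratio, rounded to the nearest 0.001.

0.275

The missing cell is in the unexposed row: 1537 − 1215 = 322.
So a = 150, b = 2451, c = 322, d = 1215.
RR = [a/(a+b)] / [c/(c+d)] = (150/2601) / (322/1537) = 0.05767/0.20950 = 0.27528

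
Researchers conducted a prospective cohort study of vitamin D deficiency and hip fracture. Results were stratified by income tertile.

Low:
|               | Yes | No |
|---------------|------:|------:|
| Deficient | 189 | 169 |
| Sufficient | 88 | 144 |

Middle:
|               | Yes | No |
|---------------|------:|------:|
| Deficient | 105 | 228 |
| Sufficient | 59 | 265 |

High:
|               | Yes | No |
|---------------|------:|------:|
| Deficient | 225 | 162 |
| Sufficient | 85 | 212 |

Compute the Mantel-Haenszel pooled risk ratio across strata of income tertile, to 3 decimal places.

RR_MH = Σ(aᵢ·n₀ᵢ/nᵢ) / Σ(cᵢ·n₁ᵢ/nᵢ), with n₁ᵢ = aᵢ+bᵢ (exposed), n₀ᵢ = cᵢ+dᵢ (unexposed), nᵢ = n₁ᵢ+n₀ᵢ.
Stratum 1 (Low): n₁ = 358, n₀ = 232, n = 590; a·n₀/n = 189·232/590 = 74.3186; c·n₁/n = 88·358/590 = 53.3966
Stratum 2 (Middle): n₁ = 333, n₀ = 324, n = 657; a·n₀/n = 105·324/657 = 51.7808; c·n₁/n = 59·333/657 = 29.9041
Stratum 3 (High): n₁ = 387, n₀ = 297, n = 684; a·n₀/n = 225·297/684 = 97.6974; c·n₁/n = 85·387/684 = 48.0921
RR_MH = (74.3186 + 51.7808 + 97.6974) / (53.3966 + 29.9041 + 48.0921) = 223.7968 / 131.3928 = 1.70327

1.703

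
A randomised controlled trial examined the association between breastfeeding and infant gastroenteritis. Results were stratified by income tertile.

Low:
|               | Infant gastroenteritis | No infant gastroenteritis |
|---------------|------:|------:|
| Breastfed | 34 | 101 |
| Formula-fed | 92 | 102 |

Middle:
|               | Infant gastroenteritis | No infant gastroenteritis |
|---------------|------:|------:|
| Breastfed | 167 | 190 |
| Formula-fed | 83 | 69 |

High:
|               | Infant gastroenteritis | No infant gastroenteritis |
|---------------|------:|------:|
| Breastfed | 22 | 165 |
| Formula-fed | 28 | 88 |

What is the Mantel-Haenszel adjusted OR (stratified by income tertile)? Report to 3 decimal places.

OR_MH = Σ(aᵢdᵢ/nᵢ) / Σ(bᵢcᵢ/nᵢ), where nᵢ is the stratum total.
Stratum 1 (Low): n = 329; a·d/n = 34·102/329 = 10.5410; b·c/n = 101·92/329 = 28.2432
Stratum 2 (Middle): n = 509; a·d/n = 167·69/509 = 22.6385; b·c/n = 190·83/509 = 30.9823
Stratum 3 (High): n = 303; a·d/n = 22·88/303 = 6.3894; b·c/n = 165·28/303 = 15.2475
OR_MH = (10.5410 + 22.6385 + 6.3894) / (28.2432 + 30.9823 + 15.2475) = 39.5690 / 74.4730 = 0.53132

0.531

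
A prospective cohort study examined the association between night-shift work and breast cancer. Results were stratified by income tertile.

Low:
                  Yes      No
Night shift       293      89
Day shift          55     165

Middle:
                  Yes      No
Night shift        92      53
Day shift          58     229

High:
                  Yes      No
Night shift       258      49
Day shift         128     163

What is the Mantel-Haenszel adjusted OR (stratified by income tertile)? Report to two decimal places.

OR_MH = Σ(aᵢdᵢ/nᵢ) / Σ(bᵢcᵢ/nᵢ), where nᵢ is the stratum total.
Stratum 1 (Low): n = 602; a·d/n = 293·165/602 = 80.3073; b·c/n = 89·55/602 = 8.1312
Stratum 2 (Middle): n = 432; a·d/n = 92·229/432 = 48.7685; b·c/n = 53·58/432 = 7.1157
Stratum 3 (High): n = 598; a·d/n = 258·163/598 = 70.3244; b·c/n = 49·128/598 = 10.4883
OR_MH = (80.3073 + 48.7685 + 70.3244) / (8.1312 + 7.1157 + 10.4883) = 199.4002 / 25.7353 = 7.74813

7.75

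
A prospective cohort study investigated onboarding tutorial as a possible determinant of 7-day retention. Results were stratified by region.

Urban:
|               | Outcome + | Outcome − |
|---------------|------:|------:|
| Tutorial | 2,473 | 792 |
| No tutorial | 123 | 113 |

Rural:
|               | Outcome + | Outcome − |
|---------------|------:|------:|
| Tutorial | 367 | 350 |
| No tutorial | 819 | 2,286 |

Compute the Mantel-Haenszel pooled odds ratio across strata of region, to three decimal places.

2.911

OR_MH = Σ(aᵢdᵢ/nᵢ) / Σ(bᵢcᵢ/nᵢ), where nᵢ is the stratum total.
Stratum 1 (Urban): n = 3501; a·d/n = 2473·113/3501 = 79.8198; b·c/n = 792·123/3501 = 27.8252
Stratum 2 (Rural): n = 3822; a·d/n = 367·2286/3822 = 219.5086; b·c/n = 350·819/3822 = 75.0000
OR_MH = (79.8198 + 219.5086) / (27.8252 + 75.0000) = 299.3284 / 102.8252 = 2.91104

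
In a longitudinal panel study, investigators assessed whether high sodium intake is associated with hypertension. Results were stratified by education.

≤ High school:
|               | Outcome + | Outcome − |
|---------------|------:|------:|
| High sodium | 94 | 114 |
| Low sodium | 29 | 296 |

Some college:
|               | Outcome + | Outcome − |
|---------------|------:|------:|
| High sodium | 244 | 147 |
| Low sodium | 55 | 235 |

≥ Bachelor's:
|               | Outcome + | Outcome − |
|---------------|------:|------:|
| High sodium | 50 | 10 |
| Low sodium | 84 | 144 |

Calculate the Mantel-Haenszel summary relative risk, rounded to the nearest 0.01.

RR_MH = Σ(aᵢ·n₀ᵢ/nᵢ) / Σ(cᵢ·n₁ᵢ/nᵢ), with n₁ᵢ = aᵢ+bᵢ (exposed), n₀ᵢ = cᵢ+dᵢ (unexposed), nᵢ = n₁ᵢ+n₀ᵢ.
Stratum 1 (≤ High school): n₁ = 208, n₀ = 325, n = 533; a·n₀/n = 94·325/533 = 57.3171; c·n₁/n = 29·208/533 = 11.3171
Stratum 2 (Some college): n₁ = 391, n₀ = 290, n = 681; a·n₀/n = 244·290/681 = 103.9060; c·n₁/n = 55·391/681 = 31.5786
Stratum 3 (≥ Bachelor's): n₁ = 60, n₀ = 228, n = 288; a·n₀/n = 50·228/288 = 39.5833; c·n₁/n = 84·60/288 = 17.5000
RR_MH = (57.3171 + 103.9060 + 39.5833) / (11.3171 + 31.5786 + 17.5000) = 200.8064 / 60.3956 = 3.32485

3.32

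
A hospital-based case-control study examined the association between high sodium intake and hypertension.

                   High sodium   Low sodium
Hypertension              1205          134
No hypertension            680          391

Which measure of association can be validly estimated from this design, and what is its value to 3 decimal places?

5.171

Reading the table with exposure as columns: a = 1205 (High sodium, case), b = 680 (High sodium, non-case), c = 134 (Low sodium, case), d = 391.
This is a hospital-based case-control study: participants were sampled on outcome status, so risks in the source population cannot be estimated directly — relative risk is not valid here. The odds ratio is the appropriate measure.
OR = (a·d)/(b·c) = (1205 × 391) / (680 × 134) = 471155 / 91120 = 5.17071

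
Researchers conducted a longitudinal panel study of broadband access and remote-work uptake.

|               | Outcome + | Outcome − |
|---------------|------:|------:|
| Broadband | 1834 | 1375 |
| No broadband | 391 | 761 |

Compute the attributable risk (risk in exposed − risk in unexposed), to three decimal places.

0.232

Cells: a = 1834, b = 1375, c = 391, d = 761.
Risk in exposed = 1834/3209 = 0.571518; risk in unexposed = 391/1152 = 0.339410.
Risk difference = 0.571518 − 0.339410 = 0.232108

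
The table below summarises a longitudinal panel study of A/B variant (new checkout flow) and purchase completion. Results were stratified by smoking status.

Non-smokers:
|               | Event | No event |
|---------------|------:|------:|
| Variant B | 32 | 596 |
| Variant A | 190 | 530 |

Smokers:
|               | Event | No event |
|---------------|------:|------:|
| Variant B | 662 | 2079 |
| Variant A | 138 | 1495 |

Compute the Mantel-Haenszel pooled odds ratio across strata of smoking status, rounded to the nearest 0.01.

OR_MH = Σ(aᵢdᵢ/nᵢ) / Σ(bᵢcᵢ/nᵢ), where nᵢ is the stratum total.
Stratum 1 (Non-smokers): n = 1348; a·d/n = 32·530/1348 = 12.5816; b·c/n = 596·190/1348 = 84.0059
Stratum 2 (Smokers): n = 4374; a·d/n = 662·1495/4374 = 226.2666; b·c/n = 2079·138/4374 = 65.5926
OR_MH = (12.5816 + 226.2666) / (84.0059 + 65.5926) = 238.8482 / 149.5985 = 1.59659

1.60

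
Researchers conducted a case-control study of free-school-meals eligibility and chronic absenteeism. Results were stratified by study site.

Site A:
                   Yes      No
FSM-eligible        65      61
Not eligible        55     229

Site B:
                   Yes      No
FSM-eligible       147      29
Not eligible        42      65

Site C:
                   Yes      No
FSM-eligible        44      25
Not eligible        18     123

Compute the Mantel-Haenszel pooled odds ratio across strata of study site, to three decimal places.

OR_MH = Σ(aᵢdᵢ/nᵢ) / Σ(bᵢcᵢ/nᵢ), where nᵢ is the stratum total.
Stratum 1 (Site A): n = 410; a·d/n = 65·229/410 = 36.3049; b·c/n = 61·55/410 = 8.1829
Stratum 2 (Site B): n = 283; a·d/n = 147·65/283 = 33.7633; b·c/n = 29·42/283 = 4.3039
Stratum 3 (Site C): n = 210; a·d/n = 44·123/210 = 25.7714; b·c/n = 25·18/210 = 2.1429
OR_MH = (36.3049 + 33.7633 + 25.7714) / (8.1829 + 4.3039 + 2.1429) = 95.8396 / 14.6297 = 6.55104

6.551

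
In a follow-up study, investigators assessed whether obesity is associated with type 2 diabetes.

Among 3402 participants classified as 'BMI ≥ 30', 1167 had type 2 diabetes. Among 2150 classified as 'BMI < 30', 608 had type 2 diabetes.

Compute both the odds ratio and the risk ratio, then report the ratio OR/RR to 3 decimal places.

1.092

From the description: a = 1167, b = 2235, c = 608, d = 1542.
OR = (1167·1542)/(2235·608) = 1799514/1358880 = 1.32426
Risk in exposed = 1167/3402 = 0.34303; risk in unexposed = 608/2150 = 0.28279; RR = 1.21303
OR/RR = 1.32426 / 1.21303 = 1.09170
The outcome is not rare, so the OR lies further from 1 than the RR.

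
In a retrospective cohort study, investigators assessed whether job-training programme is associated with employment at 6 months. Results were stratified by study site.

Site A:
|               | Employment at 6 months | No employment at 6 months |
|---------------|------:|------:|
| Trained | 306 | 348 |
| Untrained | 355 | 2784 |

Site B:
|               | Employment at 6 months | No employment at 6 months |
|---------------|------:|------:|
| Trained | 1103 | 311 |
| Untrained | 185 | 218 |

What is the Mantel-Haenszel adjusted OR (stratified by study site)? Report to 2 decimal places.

OR_MH = Σ(aᵢdᵢ/nᵢ) / Σ(bᵢcᵢ/nᵢ), where nᵢ is the stratum total.
Stratum 1 (Site A): n = 3793; a·d/n = 306·2784/3793 = 224.5990; b·c/n = 348·355/3793 = 32.5705
Stratum 2 (Site B): n = 1817; a·d/n = 1103·218/1817 = 132.3357; b·c/n = 311·185/1817 = 31.6648
OR_MH = (224.5990 + 132.3357) / (32.5705 + 31.6648) = 356.9347 / 64.2354 = 5.55667

5.56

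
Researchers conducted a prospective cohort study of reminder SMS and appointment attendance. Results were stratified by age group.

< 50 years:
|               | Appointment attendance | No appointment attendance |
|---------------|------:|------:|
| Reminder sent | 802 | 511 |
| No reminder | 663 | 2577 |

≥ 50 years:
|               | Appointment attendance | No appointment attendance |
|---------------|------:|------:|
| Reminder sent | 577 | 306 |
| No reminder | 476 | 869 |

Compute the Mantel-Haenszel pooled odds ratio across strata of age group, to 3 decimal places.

4.857

OR_MH = Σ(aᵢdᵢ/nᵢ) / Σ(bᵢcᵢ/nᵢ), where nᵢ is the stratum total.
Stratum 1 (< 50 years): n = 4553; a·d/n = 802·2577/4553 = 453.9324; b·c/n = 511·663/4553 = 74.4109
Stratum 2 (≥ 50 years): n = 2228; a·d/n = 577·869/2228 = 225.0507; b·c/n = 306·476/2228 = 65.3752
OR_MH = (453.9324 + 225.0507) / (74.4109 + 65.3752) = 678.9831 / 139.7862 = 4.85730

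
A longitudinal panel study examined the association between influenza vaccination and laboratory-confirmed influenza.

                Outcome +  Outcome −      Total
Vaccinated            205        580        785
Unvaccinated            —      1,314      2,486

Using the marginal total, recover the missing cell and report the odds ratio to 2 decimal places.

The missing cell is in the unexposed row: 2486 − 1314 = 1172.
So a = 205, b = 580, c = 1172, d = 1314.
OR = (a·d)/(b·c) = (205 × 1314) / (580 × 1172) = 269370 / 679760 = 0.39627

0.40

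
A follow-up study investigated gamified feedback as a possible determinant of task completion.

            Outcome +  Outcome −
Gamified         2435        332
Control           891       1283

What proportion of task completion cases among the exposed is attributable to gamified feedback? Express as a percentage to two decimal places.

Cells: a = 2435, b = 332, c = 891, d = 1283.
Risk in exposed = 2435/2767 = 0.88001; risk in unexposed = 891/2174 = 0.40984.
RR = 0.88001/0.40984 = 2.14720
AR% = (RR − 1)/RR × 100 = (2.14720 − 1)/2.14720 × 100 = 53.4276%

53.43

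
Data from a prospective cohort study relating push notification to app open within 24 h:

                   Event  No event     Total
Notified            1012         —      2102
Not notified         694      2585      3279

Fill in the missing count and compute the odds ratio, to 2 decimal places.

3.46

The missing cell is in the exposed row: 2102 − 1012 = 1090.
So a = 1012, b = 1090, c = 694, d = 2585.
OR = (a·d)/(b·c) = (1012 × 2585) / (1090 × 694) = 2616020 / 756460 = 3.45824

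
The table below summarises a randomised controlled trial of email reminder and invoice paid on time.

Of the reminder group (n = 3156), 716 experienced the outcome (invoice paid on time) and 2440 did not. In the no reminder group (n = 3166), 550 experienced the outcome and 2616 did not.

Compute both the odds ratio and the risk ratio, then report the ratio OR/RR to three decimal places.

1.069

From the description: a = 716, b = 2440, c = 550, d = 2616.
OR = (716·2616)/(2440·550) = 1873056/1342000 = 1.39572
Risk in exposed = 716/3156 = 0.22687; risk in unexposed = 550/3166 = 0.17372; RR = 1.30594
OR/RR = 1.39572 / 1.30594 = 1.06874
The outcome is not rare, so the OR lies further from 1 than the RR.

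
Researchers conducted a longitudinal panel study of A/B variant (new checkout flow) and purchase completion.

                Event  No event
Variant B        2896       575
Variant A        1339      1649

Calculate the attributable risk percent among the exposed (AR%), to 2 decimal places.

46.29

Cells: a = 2896, b = 575, c = 1339, d = 1649.
Risk in exposed = 2896/3471 = 0.83434; risk in unexposed = 1339/2988 = 0.44813.
RR = 0.83434/0.44813 = 1.86185
AR% = (RR − 1)/RR × 100 = (1.86185 − 1)/1.86185 × 100 = 46.2899%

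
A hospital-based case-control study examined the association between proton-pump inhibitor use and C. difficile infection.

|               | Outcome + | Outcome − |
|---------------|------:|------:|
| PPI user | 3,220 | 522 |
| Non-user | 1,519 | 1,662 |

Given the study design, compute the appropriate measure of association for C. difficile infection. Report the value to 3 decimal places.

6.749

Cells: a = 3220, b = 522, c = 1519, d = 1662.
This is a hospital-based case-control study: participants were sampled on outcome status, so risks in the source population cannot be estimated directly — relative risk is not valid here. The odds ratio is the appropriate measure.
OR = (a·d)/(b·c) = (3220 × 1662) / (522 × 1519) = 5351640 / 792918 = 6.74930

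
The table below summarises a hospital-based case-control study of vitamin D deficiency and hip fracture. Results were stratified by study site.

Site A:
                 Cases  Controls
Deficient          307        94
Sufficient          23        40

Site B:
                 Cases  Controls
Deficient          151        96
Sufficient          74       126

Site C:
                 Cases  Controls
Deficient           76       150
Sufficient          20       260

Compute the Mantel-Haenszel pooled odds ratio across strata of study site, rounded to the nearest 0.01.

OR_MH = Σ(aᵢdᵢ/nᵢ) / Σ(bᵢcᵢ/nᵢ), where nᵢ is the stratum total.
Stratum 1 (Site A): n = 464; a·d/n = 307·40/464 = 26.4655; b·c/n = 94·23/464 = 4.6595
Stratum 2 (Site B): n = 447; a·d/n = 151·126/447 = 42.5638; b·c/n = 96·74/447 = 15.8926
Stratum 3 (Site C): n = 506; a·d/n = 76·260/506 = 39.0514; b·c/n = 150·20/506 = 5.9289
OR_MH = (26.4655 + 42.5638 + 39.0514) / (4.6595 + 15.8926 + 5.9289) = 108.0807 / 26.4810 = 4.08145

4.08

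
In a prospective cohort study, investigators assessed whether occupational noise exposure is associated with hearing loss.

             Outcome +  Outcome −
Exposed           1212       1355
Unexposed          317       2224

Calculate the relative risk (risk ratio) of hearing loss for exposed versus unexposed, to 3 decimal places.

Cells: a = 1212, b = 1355, c = 317, d = 2224.
Risk in exposed = 1212/2567 = 0.47215; risk in unexposed = 317/2541 = 0.12475.
RR = 0.47215 / 0.12475 = 3.78462
The risk among the exposed is 3.78 times that among the unexposed.

3.785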